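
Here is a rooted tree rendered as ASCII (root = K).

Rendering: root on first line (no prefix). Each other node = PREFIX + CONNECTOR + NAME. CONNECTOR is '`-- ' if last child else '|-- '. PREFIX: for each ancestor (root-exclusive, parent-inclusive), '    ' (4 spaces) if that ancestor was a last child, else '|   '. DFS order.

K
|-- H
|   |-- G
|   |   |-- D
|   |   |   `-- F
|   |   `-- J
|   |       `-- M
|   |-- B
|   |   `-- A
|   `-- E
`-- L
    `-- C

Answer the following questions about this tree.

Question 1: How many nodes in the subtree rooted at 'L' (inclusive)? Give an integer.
Answer: 2

Derivation:
Subtree rooted at L contains: C, L
Count = 2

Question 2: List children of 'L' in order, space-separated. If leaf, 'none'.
Node L's children (from adjacency): C

Answer: C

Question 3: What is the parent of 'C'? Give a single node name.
Answer: L

Derivation:
Scan adjacency: C appears as child of L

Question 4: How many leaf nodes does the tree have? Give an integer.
Leaves (nodes with no children): A, C, E, F, M

Answer: 5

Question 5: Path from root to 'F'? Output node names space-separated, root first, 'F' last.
Walk down from root: K -> H -> G -> D -> F

Answer: K H G D F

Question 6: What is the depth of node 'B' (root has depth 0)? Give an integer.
Answer: 2

Derivation:
Path from root to B: K -> H -> B
Depth = number of edges = 2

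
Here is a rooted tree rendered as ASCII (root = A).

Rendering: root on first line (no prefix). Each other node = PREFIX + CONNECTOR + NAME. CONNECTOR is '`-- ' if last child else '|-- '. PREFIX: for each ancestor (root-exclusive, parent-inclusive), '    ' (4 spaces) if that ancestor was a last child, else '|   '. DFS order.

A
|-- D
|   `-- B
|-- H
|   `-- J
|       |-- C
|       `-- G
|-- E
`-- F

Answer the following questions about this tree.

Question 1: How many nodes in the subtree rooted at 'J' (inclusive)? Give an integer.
Answer: 3

Derivation:
Subtree rooted at J contains: C, G, J
Count = 3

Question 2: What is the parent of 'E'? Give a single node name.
Answer: A

Derivation:
Scan adjacency: E appears as child of A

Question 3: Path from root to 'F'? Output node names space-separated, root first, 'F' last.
Walk down from root: A -> F

Answer: A F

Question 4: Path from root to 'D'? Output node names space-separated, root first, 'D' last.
Walk down from root: A -> D

Answer: A D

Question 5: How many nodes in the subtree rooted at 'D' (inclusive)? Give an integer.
Subtree rooted at D contains: B, D
Count = 2

Answer: 2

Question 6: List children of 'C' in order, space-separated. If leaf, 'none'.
Answer: none

Derivation:
Node C's children (from adjacency): (leaf)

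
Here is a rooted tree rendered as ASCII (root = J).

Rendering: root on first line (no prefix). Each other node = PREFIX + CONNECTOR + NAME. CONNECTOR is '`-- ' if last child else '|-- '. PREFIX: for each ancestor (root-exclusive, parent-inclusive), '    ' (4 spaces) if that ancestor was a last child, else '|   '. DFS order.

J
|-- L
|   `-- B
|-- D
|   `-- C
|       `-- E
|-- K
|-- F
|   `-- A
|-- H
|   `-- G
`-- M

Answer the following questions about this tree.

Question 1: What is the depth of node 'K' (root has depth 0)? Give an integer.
Answer: 1

Derivation:
Path from root to K: J -> K
Depth = number of edges = 1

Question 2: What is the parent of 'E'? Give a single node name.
Scan adjacency: E appears as child of C

Answer: C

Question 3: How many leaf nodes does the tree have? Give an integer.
Answer: 6

Derivation:
Leaves (nodes with no children): A, B, E, G, K, M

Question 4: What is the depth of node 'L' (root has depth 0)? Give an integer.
Answer: 1

Derivation:
Path from root to L: J -> L
Depth = number of edges = 1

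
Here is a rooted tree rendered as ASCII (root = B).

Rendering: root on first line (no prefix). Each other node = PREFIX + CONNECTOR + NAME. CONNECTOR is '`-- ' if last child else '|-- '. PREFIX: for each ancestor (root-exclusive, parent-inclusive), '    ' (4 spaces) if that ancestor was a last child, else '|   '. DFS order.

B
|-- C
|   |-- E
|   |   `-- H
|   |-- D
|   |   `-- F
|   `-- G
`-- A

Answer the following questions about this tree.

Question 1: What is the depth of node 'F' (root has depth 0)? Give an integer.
Answer: 3

Derivation:
Path from root to F: B -> C -> D -> F
Depth = number of edges = 3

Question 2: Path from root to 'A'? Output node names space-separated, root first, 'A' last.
Walk down from root: B -> A

Answer: B A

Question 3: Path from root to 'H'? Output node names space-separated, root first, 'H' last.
Walk down from root: B -> C -> E -> H

Answer: B C E H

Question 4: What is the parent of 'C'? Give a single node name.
Scan adjacency: C appears as child of B

Answer: B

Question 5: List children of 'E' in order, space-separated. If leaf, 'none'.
Node E's children (from adjacency): H

Answer: H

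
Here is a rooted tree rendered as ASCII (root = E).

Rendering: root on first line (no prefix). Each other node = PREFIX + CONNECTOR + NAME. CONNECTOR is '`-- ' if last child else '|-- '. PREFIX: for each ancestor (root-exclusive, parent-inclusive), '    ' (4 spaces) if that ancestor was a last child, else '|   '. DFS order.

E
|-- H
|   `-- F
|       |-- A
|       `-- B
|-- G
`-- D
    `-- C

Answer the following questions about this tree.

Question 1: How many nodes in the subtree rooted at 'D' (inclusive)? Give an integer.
Answer: 2

Derivation:
Subtree rooted at D contains: C, D
Count = 2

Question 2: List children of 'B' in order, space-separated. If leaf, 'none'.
Node B's children (from adjacency): (leaf)

Answer: none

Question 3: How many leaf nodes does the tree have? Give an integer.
Leaves (nodes with no children): A, B, C, G

Answer: 4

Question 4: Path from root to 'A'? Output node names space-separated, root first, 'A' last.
Answer: E H F A

Derivation:
Walk down from root: E -> H -> F -> A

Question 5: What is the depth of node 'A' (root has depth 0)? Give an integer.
Path from root to A: E -> H -> F -> A
Depth = number of edges = 3

Answer: 3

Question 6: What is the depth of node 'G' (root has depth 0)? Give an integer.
Path from root to G: E -> G
Depth = number of edges = 1

Answer: 1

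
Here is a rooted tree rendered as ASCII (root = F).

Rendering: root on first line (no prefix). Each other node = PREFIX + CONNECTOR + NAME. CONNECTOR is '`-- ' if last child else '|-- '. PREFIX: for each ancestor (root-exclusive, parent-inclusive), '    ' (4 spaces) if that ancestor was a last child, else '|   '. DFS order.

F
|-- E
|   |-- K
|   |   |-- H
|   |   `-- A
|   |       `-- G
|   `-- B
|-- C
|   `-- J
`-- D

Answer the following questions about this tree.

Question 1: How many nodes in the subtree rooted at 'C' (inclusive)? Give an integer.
Answer: 2

Derivation:
Subtree rooted at C contains: C, J
Count = 2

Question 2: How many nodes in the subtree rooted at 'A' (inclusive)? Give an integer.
Subtree rooted at A contains: A, G
Count = 2

Answer: 2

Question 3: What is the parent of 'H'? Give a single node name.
Scan adjacency: H appears as child of K

Answer: K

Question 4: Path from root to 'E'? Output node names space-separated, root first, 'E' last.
Walk down from root: F -> E

Answer: F E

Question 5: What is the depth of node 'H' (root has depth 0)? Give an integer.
Path from root to H: F -> E -> K -> H
Depth = number of edges = 3

Answer: 3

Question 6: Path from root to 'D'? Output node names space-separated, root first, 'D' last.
Walk down from root: F -> D

Answer: F D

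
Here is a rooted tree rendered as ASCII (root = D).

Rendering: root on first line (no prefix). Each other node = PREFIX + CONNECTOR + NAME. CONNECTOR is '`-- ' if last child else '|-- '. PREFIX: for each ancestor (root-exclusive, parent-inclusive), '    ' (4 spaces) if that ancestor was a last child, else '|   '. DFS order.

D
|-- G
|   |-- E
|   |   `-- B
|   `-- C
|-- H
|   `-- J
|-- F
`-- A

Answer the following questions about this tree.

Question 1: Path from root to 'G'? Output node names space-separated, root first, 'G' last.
Answer: D G

Derivation:
Walk down from root: D -> G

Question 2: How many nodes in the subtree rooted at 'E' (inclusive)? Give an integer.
Subtree rooted at E contains: B, E
Count = 2

Answer: 2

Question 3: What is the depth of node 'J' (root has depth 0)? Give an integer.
Path from root to J: D -> H -> J
Depth = number of edges = 2

Answer: 2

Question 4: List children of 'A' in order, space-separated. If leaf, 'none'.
Node A's children (from adjacency): (leaf)

Answer: none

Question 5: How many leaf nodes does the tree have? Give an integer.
Answer: 5

Derivation:
Leaves (nodes with no children): A, B, C, F, J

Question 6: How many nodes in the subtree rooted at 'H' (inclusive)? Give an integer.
Answer: 2

Derivation:
Subtree rooted at H contains: H, J
Count = 2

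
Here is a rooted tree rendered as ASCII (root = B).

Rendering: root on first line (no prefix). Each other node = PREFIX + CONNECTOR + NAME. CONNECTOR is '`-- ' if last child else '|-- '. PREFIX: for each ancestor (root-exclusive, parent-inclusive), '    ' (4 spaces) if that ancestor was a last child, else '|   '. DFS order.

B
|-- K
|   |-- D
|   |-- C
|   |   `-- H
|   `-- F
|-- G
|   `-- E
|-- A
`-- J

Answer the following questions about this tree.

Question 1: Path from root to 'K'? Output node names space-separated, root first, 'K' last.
Answer: B K

Derivation:
Walk down from root: B -> K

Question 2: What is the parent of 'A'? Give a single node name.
Scan adjacency: A appears as child of B

Answer: B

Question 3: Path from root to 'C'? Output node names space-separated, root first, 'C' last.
Walk down from root: B -> K -> C

Answer: B K C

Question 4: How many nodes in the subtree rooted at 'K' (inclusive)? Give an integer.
Answer: 5

Derivation:
Subtree rooted at K contains: C, D, F, H, K
Count = 5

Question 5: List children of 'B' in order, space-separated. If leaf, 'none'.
Answer: K G A J

Derivation:
Node B's children (from adjacency): K, G, A, J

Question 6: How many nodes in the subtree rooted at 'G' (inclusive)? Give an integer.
Subtree rooted at G contains: E, G
Count = 2

Answer: 2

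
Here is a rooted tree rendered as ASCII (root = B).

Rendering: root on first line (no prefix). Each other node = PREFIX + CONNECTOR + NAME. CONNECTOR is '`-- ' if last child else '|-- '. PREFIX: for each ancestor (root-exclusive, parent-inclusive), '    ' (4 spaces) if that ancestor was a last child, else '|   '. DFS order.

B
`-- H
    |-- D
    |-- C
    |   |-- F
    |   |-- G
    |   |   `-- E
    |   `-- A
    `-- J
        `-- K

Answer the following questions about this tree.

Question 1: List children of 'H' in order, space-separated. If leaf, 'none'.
Answer: D C J

Derivation:
Node H's children (from adjacency): D, C, J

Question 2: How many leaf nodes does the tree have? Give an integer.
Answer: 5

Derivation:
Leaves (nodes with no children): A, D, E, F, K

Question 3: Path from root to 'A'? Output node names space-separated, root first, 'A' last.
Answer: B H C A

Derivation:
Walk down from root: B -> H -> C -> A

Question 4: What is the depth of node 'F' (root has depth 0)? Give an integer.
Answer: 3

Derivation:
Path from root to F: B -> H -> C -> F
Depth = number of edges = 3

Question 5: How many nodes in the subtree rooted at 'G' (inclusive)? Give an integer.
Answer: 2

Derivation:
Subtree rooted at G contains: E, G
Count = 2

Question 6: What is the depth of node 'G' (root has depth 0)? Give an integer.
Answer: 3

Derivation:
Path from root to G: B -> H -> C -> G
Depth = number of edges = 3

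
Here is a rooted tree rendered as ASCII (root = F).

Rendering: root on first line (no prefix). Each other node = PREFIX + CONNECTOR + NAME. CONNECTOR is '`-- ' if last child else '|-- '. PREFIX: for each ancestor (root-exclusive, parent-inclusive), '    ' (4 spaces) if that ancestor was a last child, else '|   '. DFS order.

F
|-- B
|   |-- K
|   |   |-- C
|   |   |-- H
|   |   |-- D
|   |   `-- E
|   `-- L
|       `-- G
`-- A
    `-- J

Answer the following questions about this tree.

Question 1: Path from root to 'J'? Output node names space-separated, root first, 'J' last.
Answer: F A J

Derivation:
Walk down from root: F -> A -> J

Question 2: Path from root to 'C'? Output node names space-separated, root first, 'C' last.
Walk down from root: F -> B -> K -> C

Answer: F B K C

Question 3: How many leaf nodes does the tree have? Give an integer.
Answer: 6

Derivation:
Leaves (nodes with no children): C, D, E, G, H, J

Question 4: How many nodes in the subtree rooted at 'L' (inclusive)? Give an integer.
Subtree rooted at L contains: G, L
Count = 2

Answer: 2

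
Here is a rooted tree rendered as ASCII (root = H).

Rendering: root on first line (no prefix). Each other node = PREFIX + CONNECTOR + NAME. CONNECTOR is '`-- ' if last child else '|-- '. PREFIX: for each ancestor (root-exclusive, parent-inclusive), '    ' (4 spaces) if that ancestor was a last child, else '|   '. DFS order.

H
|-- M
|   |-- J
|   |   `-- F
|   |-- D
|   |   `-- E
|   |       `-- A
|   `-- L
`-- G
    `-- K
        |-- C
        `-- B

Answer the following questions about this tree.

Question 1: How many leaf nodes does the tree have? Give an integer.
Answer: 5

Derivation:
Leaves (nodes with no children): A, B, C, F, L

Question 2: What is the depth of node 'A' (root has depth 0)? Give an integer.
Answer: 4

Derivation:
Path from root to A: H -> M -> D -> E -> A
Depth = number of edges = 4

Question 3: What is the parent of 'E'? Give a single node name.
Answer: D

Derivation:
Scan adjacency: E appears as child of D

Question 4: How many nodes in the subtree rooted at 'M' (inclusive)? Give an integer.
Answer: 7

Derivation:
Subtree rooted at M contains: A, D, E, F, J, L, M
Count = 7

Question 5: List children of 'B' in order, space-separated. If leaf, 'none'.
Answer: none

Derivation:
Node B's children (from adjacency): (leaf)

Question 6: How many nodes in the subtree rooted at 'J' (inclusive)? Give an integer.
Answer: 2

Derivation:
Subtree rooted at J contains: F, J
Count = 2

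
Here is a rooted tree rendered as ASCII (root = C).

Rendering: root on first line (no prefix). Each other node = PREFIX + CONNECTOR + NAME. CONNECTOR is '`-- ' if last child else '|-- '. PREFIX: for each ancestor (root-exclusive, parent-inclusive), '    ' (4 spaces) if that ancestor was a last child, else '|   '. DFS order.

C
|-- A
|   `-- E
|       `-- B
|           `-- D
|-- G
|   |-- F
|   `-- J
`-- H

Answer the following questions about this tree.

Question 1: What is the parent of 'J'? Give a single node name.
Answer: G

Derivation:
Scan adjacency: J appears as child of G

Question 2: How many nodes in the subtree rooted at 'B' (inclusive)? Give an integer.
Answer: 2

Derivation:
Subtree rooted at B contains: B, D
Count = 2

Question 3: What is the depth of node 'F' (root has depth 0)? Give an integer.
Answer: 2

Derivation:
Path from root to F: C -> G -> F
Depth = number of edges = 2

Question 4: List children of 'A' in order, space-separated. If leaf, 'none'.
Answer: E

Derivation:
Node A's children (from adjacency): E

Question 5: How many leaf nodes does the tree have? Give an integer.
Leaves (nodes with no children): D, F, H, J

Answer: 4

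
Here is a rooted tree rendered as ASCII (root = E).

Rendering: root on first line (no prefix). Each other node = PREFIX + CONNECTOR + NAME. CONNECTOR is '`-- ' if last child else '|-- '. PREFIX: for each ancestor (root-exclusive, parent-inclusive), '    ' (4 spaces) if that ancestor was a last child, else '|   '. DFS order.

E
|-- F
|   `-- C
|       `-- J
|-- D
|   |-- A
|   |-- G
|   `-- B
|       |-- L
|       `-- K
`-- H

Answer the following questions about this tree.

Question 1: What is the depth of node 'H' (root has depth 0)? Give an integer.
Answer: 1

Derivation:
Path from root to H: E -> H
Depth = number of edges = 1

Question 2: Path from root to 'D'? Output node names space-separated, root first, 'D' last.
Answer: E D

Derivation:
Walk down from root: E -> D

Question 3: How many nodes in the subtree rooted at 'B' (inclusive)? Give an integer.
Subtree rooted at B contains: B, K, L
Count = 3

Answer: 3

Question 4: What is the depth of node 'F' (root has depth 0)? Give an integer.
Path from root to F: E -> F
Depth = number of edges = 1

Answer: 1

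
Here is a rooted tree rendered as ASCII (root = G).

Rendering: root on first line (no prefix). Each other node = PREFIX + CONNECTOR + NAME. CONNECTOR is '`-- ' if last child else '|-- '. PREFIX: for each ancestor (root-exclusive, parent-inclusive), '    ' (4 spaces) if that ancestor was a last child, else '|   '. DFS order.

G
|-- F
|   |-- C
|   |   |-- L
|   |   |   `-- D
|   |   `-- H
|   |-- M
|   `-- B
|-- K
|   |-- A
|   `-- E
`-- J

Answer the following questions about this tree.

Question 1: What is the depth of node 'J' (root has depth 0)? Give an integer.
Path from root to J: G -> J
Depth = number of edges = 1

Answer: 1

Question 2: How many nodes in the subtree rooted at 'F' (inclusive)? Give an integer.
Answer: 7

Derivation:
Subtree rooted at F contains: B, C, D, F, H, L, M
Count = 7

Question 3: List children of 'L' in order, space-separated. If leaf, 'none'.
Node L's children (from adjacency): D

Answer: D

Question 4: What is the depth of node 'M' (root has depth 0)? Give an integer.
Path from root to M: G -> F -> M
Depth = number of edges = 2

Answer: 2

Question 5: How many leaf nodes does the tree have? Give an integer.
Leaves (nodes with no children): A, B, D, E, H, J, M

Answer: 7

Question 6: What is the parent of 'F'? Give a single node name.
Scan adjacency: F appears as child of G

Answer: G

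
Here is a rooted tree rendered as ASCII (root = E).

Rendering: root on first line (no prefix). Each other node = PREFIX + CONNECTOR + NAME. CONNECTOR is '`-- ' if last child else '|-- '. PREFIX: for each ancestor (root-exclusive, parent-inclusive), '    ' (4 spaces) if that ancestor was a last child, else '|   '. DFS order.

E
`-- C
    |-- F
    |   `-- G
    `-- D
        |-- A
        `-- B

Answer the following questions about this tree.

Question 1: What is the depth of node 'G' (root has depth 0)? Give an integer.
Answer: 3

Derivation:
Path from root to G: E -> C -> F -> G
Depth = number of edges = 3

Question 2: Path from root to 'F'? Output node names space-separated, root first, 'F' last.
Walk down from root: E -> C -> F

Answer: E C F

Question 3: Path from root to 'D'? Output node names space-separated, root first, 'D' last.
Walk down from root: E -> C -> D

Answer: E C D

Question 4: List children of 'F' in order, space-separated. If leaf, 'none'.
Node F's children (from adjacency): G

Answer: G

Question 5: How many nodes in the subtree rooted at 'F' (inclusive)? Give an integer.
Subtree rooted at F contains: F, G
Count = 2

Answer: 2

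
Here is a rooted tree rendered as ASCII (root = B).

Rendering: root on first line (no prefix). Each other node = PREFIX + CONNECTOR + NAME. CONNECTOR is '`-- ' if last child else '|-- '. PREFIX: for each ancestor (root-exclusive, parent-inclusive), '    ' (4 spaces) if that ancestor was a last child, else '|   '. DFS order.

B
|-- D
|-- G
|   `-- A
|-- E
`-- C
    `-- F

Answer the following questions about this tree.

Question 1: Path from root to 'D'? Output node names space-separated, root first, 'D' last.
Answer: B D

Derivation:
Walk down from root: B -> D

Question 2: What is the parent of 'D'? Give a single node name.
Answer: B

Derivation:
Scan adjacency: D appears as child of B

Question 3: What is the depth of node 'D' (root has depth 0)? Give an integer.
Answer: 1

Derivation:
Path from root to D: B -> D
Depth = number of edges = 1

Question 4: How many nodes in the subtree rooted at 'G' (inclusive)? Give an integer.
Subtree rooted at G contains: A, G
Count = 2

Answer: 2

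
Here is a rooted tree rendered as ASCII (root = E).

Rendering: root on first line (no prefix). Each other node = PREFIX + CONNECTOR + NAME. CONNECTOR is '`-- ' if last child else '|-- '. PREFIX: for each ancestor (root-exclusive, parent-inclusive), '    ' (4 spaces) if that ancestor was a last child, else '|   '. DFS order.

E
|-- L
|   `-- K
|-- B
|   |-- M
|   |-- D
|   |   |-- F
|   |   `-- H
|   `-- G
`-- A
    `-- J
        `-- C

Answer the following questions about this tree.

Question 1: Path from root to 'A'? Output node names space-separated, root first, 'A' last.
Walk down from root: E -> A

Answer: E A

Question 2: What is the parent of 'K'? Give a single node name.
Scan adjacency: K appears as child of L

Answer: L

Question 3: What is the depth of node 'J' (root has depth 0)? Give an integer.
Answer: 2

Derivation:
Path from root to J: E -> A -> J
Depth = number of edges = 2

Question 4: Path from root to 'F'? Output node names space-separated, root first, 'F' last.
Walk down from root: E -> B -> D -> F

Answer: E B D F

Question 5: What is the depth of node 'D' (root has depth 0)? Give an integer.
Answer: 2

Derivation:
Path from root to D: E -> B -> D
Depth = number of edges = 2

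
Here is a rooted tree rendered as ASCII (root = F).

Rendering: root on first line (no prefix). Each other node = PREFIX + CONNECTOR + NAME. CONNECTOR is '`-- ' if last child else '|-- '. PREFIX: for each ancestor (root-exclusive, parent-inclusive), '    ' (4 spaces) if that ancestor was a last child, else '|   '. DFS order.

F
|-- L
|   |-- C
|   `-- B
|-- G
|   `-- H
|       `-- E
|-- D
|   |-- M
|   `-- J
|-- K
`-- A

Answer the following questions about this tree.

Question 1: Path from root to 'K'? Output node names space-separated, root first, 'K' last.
Answer: F K

Derivation:
Walk down from root: F -> K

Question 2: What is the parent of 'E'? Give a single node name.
Scan adjacency: E appears as child of H

Answer: H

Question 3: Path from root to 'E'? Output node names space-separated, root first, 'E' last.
Answer: F G H E

Derivation:
Walk down from root: F -> G -> H -> E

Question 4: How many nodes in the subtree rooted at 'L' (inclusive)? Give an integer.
Subtree rooted at L contains: B, C, L
Count = 3

Answer: 3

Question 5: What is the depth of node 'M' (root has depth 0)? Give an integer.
Path from root to M: F -> D -> M
Depth = number of edges = 2

Answer: 2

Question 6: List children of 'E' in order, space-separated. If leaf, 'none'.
Node E's children (from adjacency): (leaf)

Answer: none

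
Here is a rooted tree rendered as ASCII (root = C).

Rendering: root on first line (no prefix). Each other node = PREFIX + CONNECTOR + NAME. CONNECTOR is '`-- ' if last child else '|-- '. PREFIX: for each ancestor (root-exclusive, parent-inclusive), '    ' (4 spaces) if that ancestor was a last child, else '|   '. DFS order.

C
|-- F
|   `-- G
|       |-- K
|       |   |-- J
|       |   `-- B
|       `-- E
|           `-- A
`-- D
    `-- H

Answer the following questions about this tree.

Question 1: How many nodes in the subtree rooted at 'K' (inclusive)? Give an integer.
Answer: 3

Derivation:
Subtree rooted at K contains: B, J, K
Count = 3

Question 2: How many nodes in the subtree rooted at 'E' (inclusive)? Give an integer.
Subtree rooted at E contains: A, E
Count = 2

Answer: 2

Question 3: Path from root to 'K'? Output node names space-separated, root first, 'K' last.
Answer: C F G K

Derivation:
Walk down from root: C -> F -> G -> K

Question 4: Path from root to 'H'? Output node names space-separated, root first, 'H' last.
Walk down from root: C -> D -> H

Answer: C D H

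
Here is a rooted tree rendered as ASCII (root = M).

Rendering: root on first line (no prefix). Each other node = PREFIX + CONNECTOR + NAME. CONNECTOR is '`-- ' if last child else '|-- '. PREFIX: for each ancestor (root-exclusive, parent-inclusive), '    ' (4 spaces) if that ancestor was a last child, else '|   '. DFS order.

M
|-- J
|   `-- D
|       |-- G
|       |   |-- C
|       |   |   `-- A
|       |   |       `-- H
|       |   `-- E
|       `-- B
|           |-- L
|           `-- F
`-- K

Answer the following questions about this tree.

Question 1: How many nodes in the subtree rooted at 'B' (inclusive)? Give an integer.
Subtree rooted at B contains: B, F, L
Count = 3

Answer: 3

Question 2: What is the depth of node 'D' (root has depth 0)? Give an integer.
Path from root to D: M -> J -> D
Depth = number of edges = 2

Answer: 2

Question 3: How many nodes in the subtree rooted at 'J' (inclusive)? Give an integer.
Subtree rooted at J contains: A, B, C, D, E, F, G, H, J, L
Count = 10

Answer: 10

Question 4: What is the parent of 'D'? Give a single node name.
Answer: J

Derivation:
Scan adjacency: D appears as child of J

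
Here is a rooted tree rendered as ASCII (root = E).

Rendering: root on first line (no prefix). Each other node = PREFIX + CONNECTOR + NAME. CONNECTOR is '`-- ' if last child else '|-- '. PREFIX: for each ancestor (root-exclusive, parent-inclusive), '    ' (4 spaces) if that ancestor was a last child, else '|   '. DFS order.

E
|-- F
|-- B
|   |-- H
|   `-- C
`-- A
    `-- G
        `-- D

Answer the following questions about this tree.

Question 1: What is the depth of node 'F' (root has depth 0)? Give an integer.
Answer: 1

Derivation:
Path from root to F: E -> F
Depth = number of edges = 1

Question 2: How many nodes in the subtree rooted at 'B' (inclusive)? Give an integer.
Answer: 3

Derivation:
Subtree rooted at B contains: B, C, H
Count = 3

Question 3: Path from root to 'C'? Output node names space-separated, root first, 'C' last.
Answer: E B C

Derivation:
Walk down from root: E -> B -> C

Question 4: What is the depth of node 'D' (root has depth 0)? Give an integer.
Answer: 3

Derivation:
Path from root to D: E -> A -> G -> D
Depth = number of edges = 3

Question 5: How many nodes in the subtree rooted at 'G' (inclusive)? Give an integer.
Subtree rooted at G contains: D, G
Count = 2

Answer: 2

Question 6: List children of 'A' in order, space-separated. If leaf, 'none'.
Answer: G

Derivation:
Node A's children (from adjacency): G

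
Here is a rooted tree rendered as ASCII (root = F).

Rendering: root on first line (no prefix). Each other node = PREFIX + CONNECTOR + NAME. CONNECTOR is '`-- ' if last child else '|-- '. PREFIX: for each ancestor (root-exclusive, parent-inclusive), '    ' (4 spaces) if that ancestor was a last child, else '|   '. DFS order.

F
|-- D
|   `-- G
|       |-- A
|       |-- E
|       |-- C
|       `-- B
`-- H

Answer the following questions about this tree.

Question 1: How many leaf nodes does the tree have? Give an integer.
Answer: 5

Derivation:
Leaves (nodes with no children): A, B, C, E, H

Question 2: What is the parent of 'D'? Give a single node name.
Scan adjacency: D appears as child of F

Answer: F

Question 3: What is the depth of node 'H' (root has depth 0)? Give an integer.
Answer: 1

Derivation:
Path from root to H: F -> H
Depth = number of edges = 1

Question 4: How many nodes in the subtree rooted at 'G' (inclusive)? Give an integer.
Answer: 5

Derivation:
Subtree rooted at G contains: A, B, C, E, G
Count = 5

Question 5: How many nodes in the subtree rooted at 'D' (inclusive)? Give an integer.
Answer: 6

Derivation:
Subtree rooted at D contains: A, B, C, D, E, G
Count = 6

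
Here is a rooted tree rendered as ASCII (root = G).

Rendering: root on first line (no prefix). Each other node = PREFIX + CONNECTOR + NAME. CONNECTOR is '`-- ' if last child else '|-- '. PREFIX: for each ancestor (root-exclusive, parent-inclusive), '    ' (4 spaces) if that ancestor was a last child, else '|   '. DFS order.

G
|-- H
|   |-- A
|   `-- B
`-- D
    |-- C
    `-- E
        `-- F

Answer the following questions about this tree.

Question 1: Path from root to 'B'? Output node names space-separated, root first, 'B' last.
Walk down from root: G -> H -> B

Answer: G H B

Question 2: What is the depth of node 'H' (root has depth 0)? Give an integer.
Path from root to H: G -> H
Depth = number of edges = 1

Answer: 1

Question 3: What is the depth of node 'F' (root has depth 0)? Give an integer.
Path from root to F: G -> D -> E -> F
Depth = number of edges = 3

Answer: 3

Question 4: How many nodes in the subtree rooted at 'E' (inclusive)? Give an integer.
Subtree rooted at E contains: E, F
Count = 2

Answer: 2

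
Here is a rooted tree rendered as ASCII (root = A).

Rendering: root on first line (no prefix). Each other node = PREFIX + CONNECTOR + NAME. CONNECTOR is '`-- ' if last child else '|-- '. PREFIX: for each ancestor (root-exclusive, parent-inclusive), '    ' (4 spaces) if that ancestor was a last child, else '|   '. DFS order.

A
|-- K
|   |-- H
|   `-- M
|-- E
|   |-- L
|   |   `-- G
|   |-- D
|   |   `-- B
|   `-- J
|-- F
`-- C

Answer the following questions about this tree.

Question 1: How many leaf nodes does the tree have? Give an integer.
Answer: 7

Derivation:
Leaves (nodes with no children): B, C, F, G, H, J, M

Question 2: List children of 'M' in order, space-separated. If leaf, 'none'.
Node M's children (from adjacency): (leaf)

Answer: none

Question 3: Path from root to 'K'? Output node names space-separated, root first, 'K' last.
Answer: A K

Derivation:
Walk down from root: A -> K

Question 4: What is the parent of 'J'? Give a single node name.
Answer: E

Derivation:
Scan adjacency: J appears as child of E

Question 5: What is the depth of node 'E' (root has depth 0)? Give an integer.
Path from root to E: A -> E
Depth = number of edges = 1

Answer: 1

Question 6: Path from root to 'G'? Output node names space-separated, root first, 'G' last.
Walk down from root: A -> E -> L -> G

Answer: A E L G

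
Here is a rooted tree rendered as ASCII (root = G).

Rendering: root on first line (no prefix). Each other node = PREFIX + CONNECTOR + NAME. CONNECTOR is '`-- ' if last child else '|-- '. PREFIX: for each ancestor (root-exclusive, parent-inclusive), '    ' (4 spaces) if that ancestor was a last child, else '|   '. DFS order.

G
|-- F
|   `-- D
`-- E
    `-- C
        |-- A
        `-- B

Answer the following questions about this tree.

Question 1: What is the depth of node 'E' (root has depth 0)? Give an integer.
Path from root to E: G -> E
Depth = number of edges = 1

Answer: 1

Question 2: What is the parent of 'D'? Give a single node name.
Scan adjacency: D appears as child of F

Answer: F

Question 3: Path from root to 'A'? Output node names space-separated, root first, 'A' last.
Walk down from root: G -> E -> C -> A

Answer: G E C A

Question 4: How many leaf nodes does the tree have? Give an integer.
Answer: 3

Derivation:
Leaves (nodes with no children): A, B, D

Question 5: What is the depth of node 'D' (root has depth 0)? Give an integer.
Answer: 2

Derivation:
Path from root to D: G -> F -> D
Depth = number of edges = 2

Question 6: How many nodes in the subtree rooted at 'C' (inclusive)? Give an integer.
Answer: 3

Derivation:
Subtree rooted at C contains: A, B, C
Count = 3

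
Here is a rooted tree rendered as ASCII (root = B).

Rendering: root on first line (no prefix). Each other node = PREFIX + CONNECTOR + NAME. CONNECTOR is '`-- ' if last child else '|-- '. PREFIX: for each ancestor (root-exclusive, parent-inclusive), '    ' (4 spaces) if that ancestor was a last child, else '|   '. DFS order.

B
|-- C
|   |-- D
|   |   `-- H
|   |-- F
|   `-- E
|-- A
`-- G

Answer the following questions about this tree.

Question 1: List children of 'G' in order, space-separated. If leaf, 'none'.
Node G's children (from adjacency): (leaf)

Answer: none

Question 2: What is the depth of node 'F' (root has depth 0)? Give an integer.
Path from root to F: B -> C -> F
Depth = number of edges = 2

Answer: 2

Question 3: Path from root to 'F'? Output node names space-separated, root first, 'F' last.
Walk down from root: B -> C -> F

Answer: B C F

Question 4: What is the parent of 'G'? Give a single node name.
Scan adjacency: G appears as child of B

Answer: B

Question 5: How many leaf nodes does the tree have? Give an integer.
Answer: 5

Derivation:
Leaves (nodes with no children): A, E, F, G, H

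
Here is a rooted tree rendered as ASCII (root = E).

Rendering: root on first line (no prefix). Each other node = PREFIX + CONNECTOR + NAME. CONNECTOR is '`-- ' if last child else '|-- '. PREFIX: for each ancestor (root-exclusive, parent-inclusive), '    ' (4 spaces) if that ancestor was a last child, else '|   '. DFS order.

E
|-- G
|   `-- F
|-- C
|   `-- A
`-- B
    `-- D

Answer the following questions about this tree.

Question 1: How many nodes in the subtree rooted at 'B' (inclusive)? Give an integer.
Answer: 2

Derivation:
Subtree rooted at B contains: B, D
Count = 2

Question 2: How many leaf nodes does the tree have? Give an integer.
Leaves (nodes with no children): A, D, F

Answer: 3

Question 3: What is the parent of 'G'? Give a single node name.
Answer: E

Derivation:
Scan adjacency: G appears as child of E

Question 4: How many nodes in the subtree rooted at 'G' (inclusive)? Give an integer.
Answer: 2

Derivation:
Subtree rooted at G contains: F, G
Count = 2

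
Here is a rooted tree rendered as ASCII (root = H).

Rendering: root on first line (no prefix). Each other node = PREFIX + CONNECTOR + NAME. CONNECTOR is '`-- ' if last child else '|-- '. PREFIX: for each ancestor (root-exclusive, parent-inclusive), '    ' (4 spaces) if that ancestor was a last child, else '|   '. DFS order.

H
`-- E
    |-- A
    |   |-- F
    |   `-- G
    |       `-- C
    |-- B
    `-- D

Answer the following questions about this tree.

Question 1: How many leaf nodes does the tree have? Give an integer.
Leaves (nodes with no children): B, C, D, F

Answer: 4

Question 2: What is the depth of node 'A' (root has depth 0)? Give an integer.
Answer: 2

Derivation:
Path from root to A: H -> E -> A
Depth = number of edges = 2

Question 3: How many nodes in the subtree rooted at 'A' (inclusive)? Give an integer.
Subtree rooted at A contains: A, C, F, G
Count = 4

Answer: 4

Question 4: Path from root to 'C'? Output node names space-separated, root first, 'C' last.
Answer: H E A G C

Derivation:
Walk down from root: H -> E -> A -> G -> C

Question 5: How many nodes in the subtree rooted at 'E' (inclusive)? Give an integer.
Subtree rooted at E contains: A, B, C, D, E, F, G
Count = 7

Answer: 7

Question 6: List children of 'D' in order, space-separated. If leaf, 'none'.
Node D's children (from adjacency): (leaf)

Answer: none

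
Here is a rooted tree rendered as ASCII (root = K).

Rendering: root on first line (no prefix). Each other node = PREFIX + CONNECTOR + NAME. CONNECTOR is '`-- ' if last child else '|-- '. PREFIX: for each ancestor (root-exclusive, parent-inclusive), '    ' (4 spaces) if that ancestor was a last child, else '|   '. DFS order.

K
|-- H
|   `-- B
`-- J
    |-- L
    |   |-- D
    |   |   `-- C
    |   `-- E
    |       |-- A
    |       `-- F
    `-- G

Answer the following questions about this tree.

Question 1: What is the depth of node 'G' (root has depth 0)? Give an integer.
Path from root to G: K -> J -> G
Depth = number of edges = 2

Answer: 2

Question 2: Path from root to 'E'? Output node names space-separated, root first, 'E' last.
Answer: K J L E

Derivation:
Walk down from root: K -> J -> L -> E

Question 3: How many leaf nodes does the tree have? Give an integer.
Leaves (nodes with no children): A, B, C, F, G

Answer: 5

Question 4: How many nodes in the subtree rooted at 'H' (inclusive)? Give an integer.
Answer: 2

Derivation:
Subtree rooted at H contains: B, H
Count = 2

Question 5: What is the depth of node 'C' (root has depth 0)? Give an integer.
Answer: 4

Derivation:
Path from root to C: K -> J -> L -> D -> C
Depth = number of edges = 4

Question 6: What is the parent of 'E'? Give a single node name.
Answer: L

Derivation:
Scan adjacency: E appears as child of L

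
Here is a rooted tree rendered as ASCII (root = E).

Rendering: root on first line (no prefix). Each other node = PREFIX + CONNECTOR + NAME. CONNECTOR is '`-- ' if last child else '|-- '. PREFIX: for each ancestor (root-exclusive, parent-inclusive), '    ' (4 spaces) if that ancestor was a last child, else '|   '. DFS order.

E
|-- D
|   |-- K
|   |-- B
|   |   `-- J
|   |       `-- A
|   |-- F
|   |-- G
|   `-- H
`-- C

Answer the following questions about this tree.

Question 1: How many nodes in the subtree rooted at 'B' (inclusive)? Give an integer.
Answer: 3

Derivation:
Subtree rooted at B contains: A, B, J
Count = 3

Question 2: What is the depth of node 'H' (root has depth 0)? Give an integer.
Answer: 2

Derivation:
Path from root to H: E -> D -> H
Depth = number of edges = 2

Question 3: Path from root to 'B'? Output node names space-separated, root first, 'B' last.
Answer: E D B

Derivation:
Walk down from root: E -> D -> B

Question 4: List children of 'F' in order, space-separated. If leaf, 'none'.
Answer: none

Derivation:
Node F's children (from adjacency): (leaf)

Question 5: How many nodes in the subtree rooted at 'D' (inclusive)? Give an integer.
Answer: 8

Derivation:
Subtree rooted at D contains: A, B, D, F, G, H, J, K
Count = 8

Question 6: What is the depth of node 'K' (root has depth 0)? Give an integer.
Answer: 2

Derivation:
Path from root to K: E -> D -> K
Depth = number of edges = 2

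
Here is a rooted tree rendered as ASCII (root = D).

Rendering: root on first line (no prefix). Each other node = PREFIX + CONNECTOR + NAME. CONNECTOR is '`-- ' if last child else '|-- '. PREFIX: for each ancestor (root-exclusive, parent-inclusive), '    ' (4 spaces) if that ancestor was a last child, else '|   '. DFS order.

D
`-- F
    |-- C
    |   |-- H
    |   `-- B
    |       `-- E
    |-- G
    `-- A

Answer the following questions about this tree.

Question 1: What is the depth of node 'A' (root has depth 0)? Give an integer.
Answer: 2

Derivation:
Path from root to A: D -> F -> A
Depth = number of edges = 2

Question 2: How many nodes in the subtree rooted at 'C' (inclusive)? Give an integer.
Subtree rooted at C contains: B, C, E, H
Count = 4

Answer: 4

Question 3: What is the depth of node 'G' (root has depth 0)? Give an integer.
Answer: 2

Derivation:
Path from root to G: D -> F -> G
Depth = number of edges = 2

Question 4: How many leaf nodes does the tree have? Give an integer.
Leaves (nodes with no children): A, E, G, H

Answer: 4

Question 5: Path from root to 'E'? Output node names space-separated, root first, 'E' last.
Walk down from root: D -> F -> C -> B -> E

Answer: D F C B E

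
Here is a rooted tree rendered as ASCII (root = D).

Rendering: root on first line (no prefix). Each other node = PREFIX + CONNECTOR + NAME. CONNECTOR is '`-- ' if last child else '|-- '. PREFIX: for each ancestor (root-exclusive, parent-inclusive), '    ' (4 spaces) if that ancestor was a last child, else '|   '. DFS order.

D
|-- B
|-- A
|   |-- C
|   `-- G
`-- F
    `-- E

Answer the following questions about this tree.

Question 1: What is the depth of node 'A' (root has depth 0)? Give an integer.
Path from root to A: D -> A
Depth = number of edges = 1

Answer: 1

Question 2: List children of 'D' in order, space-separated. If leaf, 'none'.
Answer: B A F

Derivation:
Node D's children (from adjacency): B, A, F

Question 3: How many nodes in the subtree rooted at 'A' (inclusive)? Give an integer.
Subtree rooted at A contains: A, C, G
Count = 3

Answer: 3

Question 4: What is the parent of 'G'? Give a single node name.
Scan adjacency: G appears as child of A

Answer: A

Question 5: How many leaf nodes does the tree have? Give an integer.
Leaves (nodes with no children): B, C, E, G

Answer: 4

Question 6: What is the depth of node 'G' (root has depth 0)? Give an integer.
Path from root to G: D -> A -> G
Depth = number of edges = 2

Answer: 2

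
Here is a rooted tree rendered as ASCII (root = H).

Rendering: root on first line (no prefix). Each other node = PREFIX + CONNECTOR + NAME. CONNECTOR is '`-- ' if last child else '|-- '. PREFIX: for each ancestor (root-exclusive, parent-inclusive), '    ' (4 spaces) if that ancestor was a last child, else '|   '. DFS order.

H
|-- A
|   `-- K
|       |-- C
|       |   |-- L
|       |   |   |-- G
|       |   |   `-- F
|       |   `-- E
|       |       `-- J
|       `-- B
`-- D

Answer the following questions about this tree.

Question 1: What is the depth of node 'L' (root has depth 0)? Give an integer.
Path from root to L: H -> A -> K -> C -> L
Depth = number of edges = 4

Answer: 4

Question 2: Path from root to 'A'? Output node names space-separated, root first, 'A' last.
Walk down from root: H -> A

Answer: H A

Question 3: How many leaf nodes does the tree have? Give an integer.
Answer: 5

Derivation:
Leaves (nodes with no children): B, D, F, G, J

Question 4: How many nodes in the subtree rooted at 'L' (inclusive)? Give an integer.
Answer: 3

Derivation:
Subtree rooted at L contains: F, G, L
Count = 3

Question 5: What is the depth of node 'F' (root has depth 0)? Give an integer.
Answer: 5

Derivation:
Path from root to F: H -> A -> K -> C -> L -> F
Depth = number of edges = 5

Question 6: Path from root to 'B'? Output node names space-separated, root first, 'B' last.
Walk down from root: H -> A -> K -> B

Answer: H A K B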